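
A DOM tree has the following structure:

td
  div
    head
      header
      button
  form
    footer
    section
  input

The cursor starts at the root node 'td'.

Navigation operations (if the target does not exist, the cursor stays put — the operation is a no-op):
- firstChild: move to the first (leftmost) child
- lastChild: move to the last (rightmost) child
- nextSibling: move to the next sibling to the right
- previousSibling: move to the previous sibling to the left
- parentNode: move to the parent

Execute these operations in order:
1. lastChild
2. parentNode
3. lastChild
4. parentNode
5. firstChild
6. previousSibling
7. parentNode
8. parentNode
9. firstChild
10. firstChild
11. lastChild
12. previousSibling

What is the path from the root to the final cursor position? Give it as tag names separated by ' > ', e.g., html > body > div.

Answer: td > div > head > header

Derivation:
After 1 (lastChild): input
After 2 (parentNode): td
After 3 (lastChild): input
After 4 (parentNode): td
After 5 (firstChild): div
After 6 (previousSibling): div (no-op, stayed)
After 7 (parentNode): td
After 8 (parentNode): td (no-op, stayed)
After 9 (firstChild): div
After 10 (firstChild): head
After 11 (lastChild): button
After 12 (previousSibling): header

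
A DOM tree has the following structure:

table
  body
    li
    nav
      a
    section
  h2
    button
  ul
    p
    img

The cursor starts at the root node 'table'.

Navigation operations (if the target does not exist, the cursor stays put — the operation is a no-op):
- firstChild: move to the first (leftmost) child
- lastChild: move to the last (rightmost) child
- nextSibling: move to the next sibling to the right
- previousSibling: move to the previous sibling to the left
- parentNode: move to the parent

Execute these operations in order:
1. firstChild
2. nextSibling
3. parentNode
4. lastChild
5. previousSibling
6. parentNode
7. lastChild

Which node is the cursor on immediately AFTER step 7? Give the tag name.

After 1 (firstChild): body
After 2 (nextSibling): h2
After 3 (parentNode): table
After 4 (lastChild): ul
After 5 (previousSibling): h2
After 6 (parentNode): table
After 7 (lastChild): ul

Answer: ul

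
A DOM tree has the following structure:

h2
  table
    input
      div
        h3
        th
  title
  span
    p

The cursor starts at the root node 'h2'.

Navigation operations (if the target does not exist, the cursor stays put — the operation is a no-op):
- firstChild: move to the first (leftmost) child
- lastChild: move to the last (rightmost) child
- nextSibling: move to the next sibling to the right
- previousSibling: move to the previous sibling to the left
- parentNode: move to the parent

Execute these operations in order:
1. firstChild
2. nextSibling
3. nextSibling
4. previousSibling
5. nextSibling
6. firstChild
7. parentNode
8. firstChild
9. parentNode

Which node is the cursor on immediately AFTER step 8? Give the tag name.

Answer: p

Derivation:
After 1 (firstChild): table
After 2 (nextSibling): title
After 3 (nextSibling): span
After 4 (previousSibling): title
After 5 (nextSibling): span
After 6 (firstChild): p
After 7 (parentNode): span
After 8 (firstChild): p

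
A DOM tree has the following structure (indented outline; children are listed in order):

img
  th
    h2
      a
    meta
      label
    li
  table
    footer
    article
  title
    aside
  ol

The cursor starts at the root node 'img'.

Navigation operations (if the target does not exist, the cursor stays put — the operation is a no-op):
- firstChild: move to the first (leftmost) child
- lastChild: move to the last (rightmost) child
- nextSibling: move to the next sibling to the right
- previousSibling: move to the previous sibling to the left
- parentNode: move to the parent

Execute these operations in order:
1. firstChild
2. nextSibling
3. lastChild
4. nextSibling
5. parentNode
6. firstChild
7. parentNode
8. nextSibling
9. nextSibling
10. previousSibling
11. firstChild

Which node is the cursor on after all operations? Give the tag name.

After 1 (firstChild): th
After 2 (nextSibling): table
After 3 (lastChild): article
After 4 (nextSibling): article (no-op, stayed)
After 5 (parentNode): table
After 6 (firstChild): footer
After 7 (parentNode): table
After 8 (nextSibling): title
After 9 (nextSibling): ol
After 10 (previousSibling): title
After 11 (firstChild): aside

Answer: aside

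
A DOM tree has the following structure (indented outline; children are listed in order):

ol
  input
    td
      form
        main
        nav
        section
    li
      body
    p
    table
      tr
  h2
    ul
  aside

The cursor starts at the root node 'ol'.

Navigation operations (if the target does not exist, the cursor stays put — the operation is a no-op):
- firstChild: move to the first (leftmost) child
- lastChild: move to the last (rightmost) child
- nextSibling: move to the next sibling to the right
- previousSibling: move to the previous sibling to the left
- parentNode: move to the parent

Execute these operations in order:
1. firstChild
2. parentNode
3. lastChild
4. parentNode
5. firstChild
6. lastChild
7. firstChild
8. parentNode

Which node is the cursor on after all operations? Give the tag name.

Answer: table

Derivation:
After 1 (firstChild): input
After 2 (parentNode): ol
After 3 (lastChild): aside
After 4 (parentNode): ol
After 5 (firstChild): input
After 6 (lastChild): table
After 7 (firstChild): tr
After 8 (parentNode): table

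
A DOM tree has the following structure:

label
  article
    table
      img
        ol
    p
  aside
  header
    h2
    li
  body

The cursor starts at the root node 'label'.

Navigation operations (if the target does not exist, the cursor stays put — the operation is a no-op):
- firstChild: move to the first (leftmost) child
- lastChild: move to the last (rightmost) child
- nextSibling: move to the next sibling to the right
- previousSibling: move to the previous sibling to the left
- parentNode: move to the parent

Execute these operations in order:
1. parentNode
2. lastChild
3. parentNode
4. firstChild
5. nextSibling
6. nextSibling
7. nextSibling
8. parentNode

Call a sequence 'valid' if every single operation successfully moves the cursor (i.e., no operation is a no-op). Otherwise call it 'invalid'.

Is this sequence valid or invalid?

After 1 (parentNode): label (no-op, stayed)
After 2 (lastChild): body
After 3 (parentNode): label
After 4 (firstChild): article
After 5 (nextSibling): aside
After 6 (nextSibling): header
After 7 (nextSibling): body
After 8 (parentNode): label

Answer: invalid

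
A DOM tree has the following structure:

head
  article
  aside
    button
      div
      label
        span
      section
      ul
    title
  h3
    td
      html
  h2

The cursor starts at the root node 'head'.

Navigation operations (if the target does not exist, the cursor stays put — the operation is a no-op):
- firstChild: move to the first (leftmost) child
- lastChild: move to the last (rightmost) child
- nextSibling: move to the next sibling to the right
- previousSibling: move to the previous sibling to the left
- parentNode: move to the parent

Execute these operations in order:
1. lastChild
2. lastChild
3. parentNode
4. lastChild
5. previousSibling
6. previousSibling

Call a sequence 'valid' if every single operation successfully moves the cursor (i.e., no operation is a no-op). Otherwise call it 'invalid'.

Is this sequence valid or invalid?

After 1 (lastChild): h2
After 2 (lastChild): h2 (no-op, stayed)
After 3 (parentNode): head
After 4 (lastChild): h2
After 5 (previousSibling): h3
After 6 (previousSibling): aside

Answer: invalid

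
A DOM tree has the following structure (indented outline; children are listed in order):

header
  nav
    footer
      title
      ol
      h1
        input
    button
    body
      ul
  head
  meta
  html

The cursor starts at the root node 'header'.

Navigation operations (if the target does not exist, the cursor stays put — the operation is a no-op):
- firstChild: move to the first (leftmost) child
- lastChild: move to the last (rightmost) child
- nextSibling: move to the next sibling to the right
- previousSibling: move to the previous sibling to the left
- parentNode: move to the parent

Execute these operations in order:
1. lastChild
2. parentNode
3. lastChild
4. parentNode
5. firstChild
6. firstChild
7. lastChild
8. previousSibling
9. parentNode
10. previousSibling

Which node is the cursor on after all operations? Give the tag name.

Answer: footer

Derivation:
After 1 (lastChild): html
After 2 (parentNode): header
After 3 (lastChild): html
After 4 (parentNode): header
After 5 (firstChild): nav
After 6 (firstChild): footer
After 7 (lastChild): h1
After 8 (previousSibling): ol
After 9 (parentNode): footer
After 10 (previousSibling): footer (no-op, stayed)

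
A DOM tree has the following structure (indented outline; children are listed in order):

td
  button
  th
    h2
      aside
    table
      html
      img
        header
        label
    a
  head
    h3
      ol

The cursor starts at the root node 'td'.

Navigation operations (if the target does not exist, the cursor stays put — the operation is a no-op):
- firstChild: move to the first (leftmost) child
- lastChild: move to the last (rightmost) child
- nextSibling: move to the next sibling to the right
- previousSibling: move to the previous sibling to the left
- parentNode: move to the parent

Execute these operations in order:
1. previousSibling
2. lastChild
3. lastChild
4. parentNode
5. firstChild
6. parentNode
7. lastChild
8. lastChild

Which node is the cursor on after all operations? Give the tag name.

After 1 (previousSibling): td (no-op, stayed)
After 2 (lastChild): head
After 3 (lastChild): h3
After 4 (parentNode): head
After 5 (firstChild): h3
After 6 (parentNode): head
After 7 (lastChild): h3
After 8 (lastChild): ol

Answer: ol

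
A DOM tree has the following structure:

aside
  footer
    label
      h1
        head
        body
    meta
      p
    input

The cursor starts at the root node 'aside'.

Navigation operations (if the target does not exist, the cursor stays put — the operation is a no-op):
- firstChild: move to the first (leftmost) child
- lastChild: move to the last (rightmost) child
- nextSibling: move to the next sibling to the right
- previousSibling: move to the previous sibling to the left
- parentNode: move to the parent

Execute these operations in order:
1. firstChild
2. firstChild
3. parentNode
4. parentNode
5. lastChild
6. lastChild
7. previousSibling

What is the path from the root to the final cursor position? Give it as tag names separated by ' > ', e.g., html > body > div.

Answer: aside > footer > meta

Derivation:
After 1 (firstChild): footer
After 2 (firstChild): label
After 3 (parentNode): footer
After 4 (parentNode): aside
After 5 (lastChild): footer
After 6 (lastChild): input
After 7 (previousSibling): meta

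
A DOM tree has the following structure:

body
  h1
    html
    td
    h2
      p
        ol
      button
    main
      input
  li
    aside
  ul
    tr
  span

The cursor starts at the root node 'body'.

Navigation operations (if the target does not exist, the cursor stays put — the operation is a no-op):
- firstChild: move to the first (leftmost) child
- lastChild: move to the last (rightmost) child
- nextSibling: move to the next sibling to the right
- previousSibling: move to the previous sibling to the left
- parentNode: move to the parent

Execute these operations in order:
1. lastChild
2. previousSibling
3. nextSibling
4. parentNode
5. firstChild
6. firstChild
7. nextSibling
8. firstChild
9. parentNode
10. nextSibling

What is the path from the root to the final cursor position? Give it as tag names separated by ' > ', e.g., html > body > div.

After 1 (lastChild): span
After 2 (previousSibling): ul
After 3 (nextSibling): span
After 4 (parentNode): body
After 5 (firstChild): h1
After 6 (firstChild): html
After 7 (nextSibling): td
After 8 (firstChild): td (no-op, stayed)
After 9 (parentNode): h1
After 10 (nextSibling): li

Answer: body > li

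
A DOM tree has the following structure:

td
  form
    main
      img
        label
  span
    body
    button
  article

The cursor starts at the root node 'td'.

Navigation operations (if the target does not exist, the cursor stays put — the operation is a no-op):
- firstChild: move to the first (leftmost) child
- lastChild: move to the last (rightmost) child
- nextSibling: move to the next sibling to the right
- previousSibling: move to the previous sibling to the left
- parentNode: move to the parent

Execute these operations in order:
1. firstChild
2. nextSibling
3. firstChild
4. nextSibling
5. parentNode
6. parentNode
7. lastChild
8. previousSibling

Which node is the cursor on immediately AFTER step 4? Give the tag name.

After 1 (firstChild): form
After 2 (nextSibling): span
After 3 (firstChild): body
After 4 (nextSibling): button

Answer: button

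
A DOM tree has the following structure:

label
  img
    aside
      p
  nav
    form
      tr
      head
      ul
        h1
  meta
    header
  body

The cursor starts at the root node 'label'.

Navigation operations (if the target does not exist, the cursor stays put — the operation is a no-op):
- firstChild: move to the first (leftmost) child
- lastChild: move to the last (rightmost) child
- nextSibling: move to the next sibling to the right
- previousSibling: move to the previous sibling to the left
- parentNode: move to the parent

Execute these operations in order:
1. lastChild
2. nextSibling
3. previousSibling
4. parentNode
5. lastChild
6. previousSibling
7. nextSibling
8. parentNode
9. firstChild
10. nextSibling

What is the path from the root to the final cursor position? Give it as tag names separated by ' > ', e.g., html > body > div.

Answer: label > nav

Derivation:
After 1 (lastChild): body
After 2 (nextSibling): body (no-op, stayed)
After 3 (previousSibling): meta
After 4 (parentNode): label
After 5 (lastChild): body
After 6 (previousSibling): meta
After 7 (nextSibling): body
After 8 (parentNode): label
After 9 (firstChild): img
After 10 (nextSibling): nav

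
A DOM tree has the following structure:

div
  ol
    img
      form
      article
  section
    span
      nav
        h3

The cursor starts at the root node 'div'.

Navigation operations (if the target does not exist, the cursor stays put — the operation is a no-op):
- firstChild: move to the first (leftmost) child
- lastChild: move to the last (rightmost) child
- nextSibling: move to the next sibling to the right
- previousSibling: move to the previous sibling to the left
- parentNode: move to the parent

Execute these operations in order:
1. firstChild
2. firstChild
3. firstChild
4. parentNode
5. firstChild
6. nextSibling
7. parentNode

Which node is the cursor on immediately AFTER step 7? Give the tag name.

After 1 (firstChild): ol
After 2 (firstChild): img
After 3 (firstChild): form
After 4 (parentNode): img
After 5 (firstChild): form
After 6 (nextSibling): article
After 7 (parentNode): img

Answer: img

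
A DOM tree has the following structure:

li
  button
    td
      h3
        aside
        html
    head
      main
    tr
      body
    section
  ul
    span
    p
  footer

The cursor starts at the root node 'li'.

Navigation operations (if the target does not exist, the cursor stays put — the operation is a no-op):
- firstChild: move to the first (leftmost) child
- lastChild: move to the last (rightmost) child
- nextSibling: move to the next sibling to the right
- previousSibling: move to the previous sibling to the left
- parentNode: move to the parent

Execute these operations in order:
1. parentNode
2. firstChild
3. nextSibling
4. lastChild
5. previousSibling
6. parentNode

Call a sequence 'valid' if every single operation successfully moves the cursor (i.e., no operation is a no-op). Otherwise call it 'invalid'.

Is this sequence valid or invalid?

Answer: invalid

Derivation:
After 1 (parentNode): li (no-op, stayed)
After 2 (firstChild): button
After 3 (nextSibling): ul
After 4 (lastChild): p
After 5 (previousSibling): span
After 6 (parentNode): ul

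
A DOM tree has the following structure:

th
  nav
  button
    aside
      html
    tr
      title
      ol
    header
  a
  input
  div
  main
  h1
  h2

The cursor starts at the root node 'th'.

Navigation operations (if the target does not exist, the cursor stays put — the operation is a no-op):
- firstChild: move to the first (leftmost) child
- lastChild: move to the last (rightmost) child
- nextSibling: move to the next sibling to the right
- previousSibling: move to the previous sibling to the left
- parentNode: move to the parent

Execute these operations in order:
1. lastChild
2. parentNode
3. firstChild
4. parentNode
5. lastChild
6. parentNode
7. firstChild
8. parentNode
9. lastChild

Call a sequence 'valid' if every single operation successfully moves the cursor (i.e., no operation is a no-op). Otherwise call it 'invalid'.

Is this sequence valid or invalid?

Answer: valid

Derivation:
After 1 (lastChild): h2
After 2 (parentNode): th
After 3 (firstChild): nav
After 4 (parentNode): th
After 5 (lastChild): h2
After 6 (parentNode): th
After 7 (firstChild): nav
After 8 (parentNode): th
After 9 (lastChild): h2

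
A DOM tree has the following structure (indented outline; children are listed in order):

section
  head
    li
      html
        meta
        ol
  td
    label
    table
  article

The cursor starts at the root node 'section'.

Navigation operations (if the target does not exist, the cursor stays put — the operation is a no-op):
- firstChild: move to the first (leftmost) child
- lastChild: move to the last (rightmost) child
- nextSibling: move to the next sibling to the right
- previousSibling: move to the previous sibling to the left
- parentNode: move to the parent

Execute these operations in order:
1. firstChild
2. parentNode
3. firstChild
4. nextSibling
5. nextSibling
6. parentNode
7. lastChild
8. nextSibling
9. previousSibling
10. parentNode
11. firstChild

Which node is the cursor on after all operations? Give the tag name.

After 1 (firstChild): head
After 2 (parentNode): section
After 3 (firstChild): head
After 4 (nextSibling): td
After 5 (nextSibling): article
After 6 (parentNode): section
After 7 (lastChild): article
After 8 (nextSibling): article (no-op, stayed)
After 9 (previousSibling): td
After 10 (parentNode): section
After 11 (firstChild): head

Answer: head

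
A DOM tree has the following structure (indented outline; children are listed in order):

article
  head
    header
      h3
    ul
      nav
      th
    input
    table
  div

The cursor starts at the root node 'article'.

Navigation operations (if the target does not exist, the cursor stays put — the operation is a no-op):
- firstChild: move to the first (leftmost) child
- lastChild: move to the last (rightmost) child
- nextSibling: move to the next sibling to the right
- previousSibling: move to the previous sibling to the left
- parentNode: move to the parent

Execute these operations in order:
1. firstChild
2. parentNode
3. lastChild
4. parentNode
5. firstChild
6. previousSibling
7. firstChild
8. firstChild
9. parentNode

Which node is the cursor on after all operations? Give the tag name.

After 1 (firstChild): head
After 2 (parentNode): article
After 3 (lastChild): div
After 4 (parentNode): article
After 5 (firstChild): head
After 6 (previousSibling): head (no-op, stayed)
After 7 (firstChild): header
After 8 (firstChild): h3
After 9 (parentNode): header

Answer: header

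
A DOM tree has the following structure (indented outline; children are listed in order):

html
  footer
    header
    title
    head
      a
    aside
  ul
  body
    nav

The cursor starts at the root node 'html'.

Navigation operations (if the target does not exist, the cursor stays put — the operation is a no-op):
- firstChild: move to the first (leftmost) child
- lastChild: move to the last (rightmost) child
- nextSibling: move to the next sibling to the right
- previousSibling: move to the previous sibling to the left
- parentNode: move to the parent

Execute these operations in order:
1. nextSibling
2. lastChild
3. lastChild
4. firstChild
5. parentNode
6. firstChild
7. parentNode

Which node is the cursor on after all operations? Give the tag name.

Answer: body

Derivation:
After 1 (nextSibling): html (no-op, stayed)
After 2 (lastChild): body
After 3 (lastChild): nav
After 4 (firstChild): nav (no-op, stayed)
After 5 (parentNode): body
After 6 (firstChild): nav
After 7 (parentNode): body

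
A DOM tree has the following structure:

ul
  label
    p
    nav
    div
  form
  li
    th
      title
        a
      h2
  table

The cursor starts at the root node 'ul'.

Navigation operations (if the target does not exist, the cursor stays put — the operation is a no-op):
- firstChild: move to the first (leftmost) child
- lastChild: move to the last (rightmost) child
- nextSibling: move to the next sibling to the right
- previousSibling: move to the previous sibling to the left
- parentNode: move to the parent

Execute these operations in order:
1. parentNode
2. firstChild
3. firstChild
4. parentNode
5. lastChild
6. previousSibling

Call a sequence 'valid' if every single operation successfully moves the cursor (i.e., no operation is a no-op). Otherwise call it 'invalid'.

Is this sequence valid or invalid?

Answer: invalid

Derivation:
After 1 (parentNode): ul (no-op, stayed)
After 2 (firstChild): label
After 3 (firstChild): p
After 4 (parentNode): label
After 5 (lastChild): div
After 6 (previousSibling): nav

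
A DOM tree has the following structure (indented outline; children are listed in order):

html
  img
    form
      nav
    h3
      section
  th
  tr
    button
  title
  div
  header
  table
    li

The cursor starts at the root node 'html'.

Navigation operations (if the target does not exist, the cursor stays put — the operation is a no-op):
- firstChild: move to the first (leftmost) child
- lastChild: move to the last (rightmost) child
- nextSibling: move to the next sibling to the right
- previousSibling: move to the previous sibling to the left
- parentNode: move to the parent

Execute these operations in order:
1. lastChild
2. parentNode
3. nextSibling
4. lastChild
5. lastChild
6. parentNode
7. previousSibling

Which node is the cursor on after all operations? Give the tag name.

After 1 (lastChild): table
After 2 (parentNode): html
After 3 (nextSibling): html (no-op, stayed)
After 4 (lastChild): table
After 5 (lastChild): li
After 6 (parentNode): table
After 7 (previousSibling): header

Answer: header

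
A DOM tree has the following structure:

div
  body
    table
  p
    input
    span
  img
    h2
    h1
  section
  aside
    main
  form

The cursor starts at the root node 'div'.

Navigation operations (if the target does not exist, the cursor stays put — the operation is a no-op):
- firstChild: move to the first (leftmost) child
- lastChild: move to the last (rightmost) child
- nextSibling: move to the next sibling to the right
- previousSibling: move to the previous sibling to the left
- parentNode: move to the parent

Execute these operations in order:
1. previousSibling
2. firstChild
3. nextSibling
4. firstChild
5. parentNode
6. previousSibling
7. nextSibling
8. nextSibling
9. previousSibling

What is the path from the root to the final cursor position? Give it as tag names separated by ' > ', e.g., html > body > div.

After 1 (previousSibling): div (no-op, stayed)
After 2 (firstChild): body
After 3 (nextSibling): p
After 4 (firstChild): input
After 5 (parentNode): p
After 6 (previousSibling): body
After 7 (nextSibling): p
After 8 (nextSibling): img
After 9 (previousSibling): p

Answer: div > p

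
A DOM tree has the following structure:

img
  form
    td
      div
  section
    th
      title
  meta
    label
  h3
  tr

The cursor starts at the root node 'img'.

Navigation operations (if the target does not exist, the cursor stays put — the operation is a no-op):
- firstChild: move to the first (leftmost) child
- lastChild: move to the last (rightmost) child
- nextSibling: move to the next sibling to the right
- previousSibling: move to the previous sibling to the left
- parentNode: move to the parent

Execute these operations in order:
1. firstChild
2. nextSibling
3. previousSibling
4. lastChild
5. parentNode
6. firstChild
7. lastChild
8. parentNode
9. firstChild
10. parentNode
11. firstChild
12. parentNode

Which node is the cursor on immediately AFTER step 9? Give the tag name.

Answer: div

Derivation:
After 1 (firstChild): form
After 2 (nextSibling): section
After 3 (previousSibling): form
After 4 (lastChild): td
After 5 (parentNode): form
After 6 (firstChild): td
After 7 (lastChild): div
After 8 (parentNode): td
After 9 (firstChild): div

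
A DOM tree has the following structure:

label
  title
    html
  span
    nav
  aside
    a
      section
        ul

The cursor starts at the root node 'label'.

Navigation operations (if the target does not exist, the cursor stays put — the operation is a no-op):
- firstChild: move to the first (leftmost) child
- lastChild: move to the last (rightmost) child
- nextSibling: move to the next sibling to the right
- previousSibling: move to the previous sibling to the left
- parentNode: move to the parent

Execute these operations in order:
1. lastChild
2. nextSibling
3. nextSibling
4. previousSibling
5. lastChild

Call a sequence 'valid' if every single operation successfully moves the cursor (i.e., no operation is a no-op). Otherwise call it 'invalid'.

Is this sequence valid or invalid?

After 1 (lastChild): aside
After 2 (nextSibling): aside (no-op, stayed)
After 3 (nextSibling): aside (no-op, stayed)
After 4 (previousSibling): span
After 5 (lastChild): nav

Answer: invalid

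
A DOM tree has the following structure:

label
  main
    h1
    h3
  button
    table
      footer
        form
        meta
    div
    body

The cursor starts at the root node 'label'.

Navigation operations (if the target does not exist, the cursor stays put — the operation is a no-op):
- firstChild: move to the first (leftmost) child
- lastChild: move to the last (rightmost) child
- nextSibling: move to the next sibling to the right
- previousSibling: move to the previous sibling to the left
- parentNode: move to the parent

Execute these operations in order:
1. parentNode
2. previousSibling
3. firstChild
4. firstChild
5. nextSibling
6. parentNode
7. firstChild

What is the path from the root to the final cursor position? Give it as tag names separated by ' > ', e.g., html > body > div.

Answer: label > main > h1

Derivation:
After 1 (parentNode): label (no-op, stayed)
After 2 (previousSibling): label (no-op, stayed)
After 3 (firstChild): main
After 4 (firstChild): h1
After 5 (nextSibling): h3
After 6 (parentNode): main
After 7 (firstChild): h1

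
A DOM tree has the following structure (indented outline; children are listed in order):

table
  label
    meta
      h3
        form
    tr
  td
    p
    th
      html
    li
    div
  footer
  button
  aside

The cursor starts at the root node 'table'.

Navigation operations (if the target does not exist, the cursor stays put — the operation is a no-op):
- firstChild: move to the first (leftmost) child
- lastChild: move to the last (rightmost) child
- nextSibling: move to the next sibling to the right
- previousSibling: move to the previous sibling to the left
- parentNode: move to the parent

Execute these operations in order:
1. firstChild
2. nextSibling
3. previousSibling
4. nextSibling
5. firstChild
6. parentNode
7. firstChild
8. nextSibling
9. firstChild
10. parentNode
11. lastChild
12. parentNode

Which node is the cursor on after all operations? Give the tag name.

After 1 (firstChild): label
After 2 (nextSibling): td
After 3 (previousSibling): label
After 4 (nextSibling): td
After 5 (firstChild): p
After 6 (parentNode): td
After 7 (firstChild): p
After 8 (nextSibling): th
After 9 (firstChild): html
After 10 (parentNode): th
After 11 (lastChild): html
After 12 (parentNode): th

Answer: th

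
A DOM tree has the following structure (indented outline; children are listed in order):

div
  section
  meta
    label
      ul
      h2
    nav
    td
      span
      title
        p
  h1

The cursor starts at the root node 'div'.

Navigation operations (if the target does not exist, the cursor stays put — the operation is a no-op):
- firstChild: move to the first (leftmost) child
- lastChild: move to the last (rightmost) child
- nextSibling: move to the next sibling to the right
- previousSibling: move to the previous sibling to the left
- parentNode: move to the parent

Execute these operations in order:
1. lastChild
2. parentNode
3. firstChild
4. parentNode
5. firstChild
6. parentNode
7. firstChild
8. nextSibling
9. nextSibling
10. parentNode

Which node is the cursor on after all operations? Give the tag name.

After 1 (lastChild): h1
After 2 (parentNode): div
After 3 (firstChild): section
After 4 (parentNode): div
After 5 (firstChild): section
After 6 (parentNode): div
After 7 (firstChild): section
After 8 (nextSibling): meta
After 9 (nextSibling): h1
After 10 (parentNode): div

Answer: div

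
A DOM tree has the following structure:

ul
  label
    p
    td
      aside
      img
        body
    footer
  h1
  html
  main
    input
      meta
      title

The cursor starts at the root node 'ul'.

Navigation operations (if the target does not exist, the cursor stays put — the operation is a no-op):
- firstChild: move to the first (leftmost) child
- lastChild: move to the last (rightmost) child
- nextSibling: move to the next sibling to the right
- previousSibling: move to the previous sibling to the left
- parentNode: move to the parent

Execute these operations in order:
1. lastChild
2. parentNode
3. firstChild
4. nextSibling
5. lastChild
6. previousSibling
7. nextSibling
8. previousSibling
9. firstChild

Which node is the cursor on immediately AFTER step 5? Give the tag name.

Answer: h1

Derivation:
After 1 (lastChild): main
After 2 (parentNode): ul
After 3 (firstChild): label
After 4 (nextSibling): h1
After 5 (lastChild): h1 (no-op, stayed)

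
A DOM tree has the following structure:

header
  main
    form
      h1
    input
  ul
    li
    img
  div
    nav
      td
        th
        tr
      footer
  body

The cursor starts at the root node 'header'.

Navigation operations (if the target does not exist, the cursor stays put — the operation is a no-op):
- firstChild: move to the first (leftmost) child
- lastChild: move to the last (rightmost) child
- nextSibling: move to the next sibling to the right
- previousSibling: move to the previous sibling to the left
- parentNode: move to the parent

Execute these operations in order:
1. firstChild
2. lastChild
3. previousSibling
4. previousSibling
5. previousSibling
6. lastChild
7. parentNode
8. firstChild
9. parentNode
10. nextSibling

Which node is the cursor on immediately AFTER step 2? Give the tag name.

Answer: input

Derivation:
After 1 (firstChild): main
After 2 (lastChild): input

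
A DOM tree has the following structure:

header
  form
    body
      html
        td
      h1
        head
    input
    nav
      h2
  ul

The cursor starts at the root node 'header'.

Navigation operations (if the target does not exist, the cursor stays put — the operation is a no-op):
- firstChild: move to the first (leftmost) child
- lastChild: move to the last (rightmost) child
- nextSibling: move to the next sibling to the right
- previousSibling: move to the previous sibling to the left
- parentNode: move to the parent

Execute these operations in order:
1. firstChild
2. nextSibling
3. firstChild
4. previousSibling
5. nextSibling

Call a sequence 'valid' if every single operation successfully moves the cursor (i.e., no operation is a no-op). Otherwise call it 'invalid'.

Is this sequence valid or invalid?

Answer: invalid

Derivation:
After 1 (firstChild): form
After 2 (nextSibling): ul
After 3 (firstChild): ul (no-op, stayed)
After 4 (previousSibling): form
After 5 (nextSibling): ul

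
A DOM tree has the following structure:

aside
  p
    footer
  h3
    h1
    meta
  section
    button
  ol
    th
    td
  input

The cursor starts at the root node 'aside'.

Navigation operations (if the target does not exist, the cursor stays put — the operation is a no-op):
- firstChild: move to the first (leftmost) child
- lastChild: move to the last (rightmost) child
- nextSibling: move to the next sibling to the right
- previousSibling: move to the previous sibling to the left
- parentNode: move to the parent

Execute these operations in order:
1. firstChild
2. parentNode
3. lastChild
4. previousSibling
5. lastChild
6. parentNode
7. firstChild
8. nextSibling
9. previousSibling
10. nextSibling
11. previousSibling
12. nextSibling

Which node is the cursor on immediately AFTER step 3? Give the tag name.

Answer: input

Derivation:
After 1 (firstChild): p
After 2 (parentNode): aside
After 3 (lastChild): input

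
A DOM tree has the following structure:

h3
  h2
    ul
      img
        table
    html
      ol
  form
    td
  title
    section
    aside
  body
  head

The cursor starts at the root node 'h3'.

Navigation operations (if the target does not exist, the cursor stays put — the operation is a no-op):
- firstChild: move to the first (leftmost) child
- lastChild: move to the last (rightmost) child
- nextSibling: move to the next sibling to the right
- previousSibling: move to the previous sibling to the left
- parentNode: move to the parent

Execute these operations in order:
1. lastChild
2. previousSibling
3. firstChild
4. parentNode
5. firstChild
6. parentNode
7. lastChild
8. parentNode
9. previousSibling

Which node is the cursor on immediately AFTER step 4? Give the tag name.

Answer: h3

Derivation:
After 1 (lastChild): head
After 2 (previousSibling): body
After 3 (firstChild): body (no-op, stayed)
After 4 (parentNode): h3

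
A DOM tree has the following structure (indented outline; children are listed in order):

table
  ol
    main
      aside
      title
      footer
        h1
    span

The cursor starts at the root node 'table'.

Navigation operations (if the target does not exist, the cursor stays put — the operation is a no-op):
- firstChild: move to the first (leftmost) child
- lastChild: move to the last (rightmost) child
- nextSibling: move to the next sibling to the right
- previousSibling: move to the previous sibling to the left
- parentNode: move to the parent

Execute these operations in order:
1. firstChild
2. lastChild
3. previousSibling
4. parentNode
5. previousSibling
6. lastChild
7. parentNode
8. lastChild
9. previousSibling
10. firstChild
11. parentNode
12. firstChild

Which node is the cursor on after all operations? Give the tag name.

After 1 (firstChild): ol
After 2 (lastChild): span
After 3 (previousSibling): main
After 4 (parentNode): ol
After 5 (previousSibling): ol (no-op, stayed)
After 6 (lastChild): span
After 7 (parentNode): ol
After 8 (lastChild): span
After 9 (previousSibling): main
After 10 (firstChild): aside
After 11 (parentNode): main
After 12 (firstChild): aside

Answer: aside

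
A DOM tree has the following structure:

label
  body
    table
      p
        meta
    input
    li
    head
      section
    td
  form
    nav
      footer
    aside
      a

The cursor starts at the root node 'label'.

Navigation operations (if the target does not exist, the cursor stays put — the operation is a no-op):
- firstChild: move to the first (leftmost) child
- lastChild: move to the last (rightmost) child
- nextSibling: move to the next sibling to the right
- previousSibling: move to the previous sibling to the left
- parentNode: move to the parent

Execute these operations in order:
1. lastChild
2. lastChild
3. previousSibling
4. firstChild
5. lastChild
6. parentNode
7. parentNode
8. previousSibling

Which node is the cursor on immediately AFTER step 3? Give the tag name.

Answer: nav

Derivation:
After 1 (lastChild): form
After 2 (lastChild): aside
After 3 (previousSibling): nav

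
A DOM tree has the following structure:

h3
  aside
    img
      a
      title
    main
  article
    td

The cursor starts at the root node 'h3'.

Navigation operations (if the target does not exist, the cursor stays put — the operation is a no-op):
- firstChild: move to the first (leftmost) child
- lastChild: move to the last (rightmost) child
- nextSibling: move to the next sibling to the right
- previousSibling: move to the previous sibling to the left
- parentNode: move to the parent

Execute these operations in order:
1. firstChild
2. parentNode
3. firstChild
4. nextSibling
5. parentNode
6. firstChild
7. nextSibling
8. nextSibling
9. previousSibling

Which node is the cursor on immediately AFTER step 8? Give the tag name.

After 1 (firstChild): aside
After 2 (parentNode): h3
After 3 (firstChild): aside
After 4 (nextSibling): article
After 5 (parentNode): h3
After 6 (firstChild): aside
After 7 (nextSibling): article
After 8 (nextSibling): article (no-op, stayed)

Answer: article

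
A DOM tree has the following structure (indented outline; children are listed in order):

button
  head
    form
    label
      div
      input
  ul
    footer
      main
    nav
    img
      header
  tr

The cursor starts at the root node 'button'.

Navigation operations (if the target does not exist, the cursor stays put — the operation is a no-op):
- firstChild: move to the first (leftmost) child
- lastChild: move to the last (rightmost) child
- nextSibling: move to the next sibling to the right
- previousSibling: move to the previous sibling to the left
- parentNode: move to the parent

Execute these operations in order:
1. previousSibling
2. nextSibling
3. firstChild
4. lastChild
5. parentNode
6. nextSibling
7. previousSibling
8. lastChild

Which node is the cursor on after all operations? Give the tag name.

Answer: label

Derivation:
After 1 (previousSibling): button (no-op, stayed)
After 2 (nextSibling): button (no-op, stayed)
After 3 (firstChild): head
After 4 (lastChild): label
After 5 (parentNode): head
After 6 (nextSibling): ul
After 7 (previousSibling): head
After 8 (lastChild): label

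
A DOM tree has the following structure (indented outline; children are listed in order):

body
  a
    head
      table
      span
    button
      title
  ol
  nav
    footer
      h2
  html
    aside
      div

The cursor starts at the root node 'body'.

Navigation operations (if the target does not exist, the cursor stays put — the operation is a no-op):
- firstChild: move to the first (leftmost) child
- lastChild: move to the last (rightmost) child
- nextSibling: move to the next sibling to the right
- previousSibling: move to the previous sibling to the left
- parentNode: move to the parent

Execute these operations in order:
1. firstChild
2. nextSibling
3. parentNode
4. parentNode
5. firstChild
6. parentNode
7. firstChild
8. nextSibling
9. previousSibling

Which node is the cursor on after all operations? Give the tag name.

After 1 (firstChild): a
After 2 (nextSibling): ol
After 3 (parentNode): body
After 4 (parentNode): body (no-op, stayed)
After 5 (firstChild): a
After 6 (parentNode): body
After 7 (firstChild): a
After 8 (nextSibling): ol
After 9 (previousSibling): a

Answer: a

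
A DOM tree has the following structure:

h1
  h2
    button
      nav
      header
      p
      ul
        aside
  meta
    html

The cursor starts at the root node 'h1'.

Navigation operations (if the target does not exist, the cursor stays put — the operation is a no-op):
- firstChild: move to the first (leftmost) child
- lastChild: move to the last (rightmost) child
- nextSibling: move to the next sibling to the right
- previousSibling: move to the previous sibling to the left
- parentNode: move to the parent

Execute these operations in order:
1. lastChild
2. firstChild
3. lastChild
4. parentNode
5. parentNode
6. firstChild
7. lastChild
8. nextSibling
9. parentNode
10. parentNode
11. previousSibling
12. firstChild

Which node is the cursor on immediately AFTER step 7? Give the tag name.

Answer: button

Derivation:
After 1 (lastChild): meta
After 2 (firstChild): html
After 3 (lastChild): html (no-op, stayed)
After 4 (parentNode): meta
After 5 (parentNode): h1
After 6 (firstChild): h2
After 7 (lastChild): button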